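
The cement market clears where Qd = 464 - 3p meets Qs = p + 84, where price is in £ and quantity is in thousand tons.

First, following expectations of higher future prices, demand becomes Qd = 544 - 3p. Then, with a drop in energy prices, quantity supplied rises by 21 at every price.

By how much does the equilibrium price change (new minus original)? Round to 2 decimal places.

+14.75

Original equilibrium: 464 - 3p = p + 84 gives 380 = 4p, so p = 95 and Q = 179.
After the shift, demand is Qd = 544 - 3p and supply is Qs = p + 105.
Equate the new curves: 544 - 3p = p + 105, giving 439 = 4p, p = 109.75, Q = 214.75.
Δp = 109.75 − 95 = +14.75.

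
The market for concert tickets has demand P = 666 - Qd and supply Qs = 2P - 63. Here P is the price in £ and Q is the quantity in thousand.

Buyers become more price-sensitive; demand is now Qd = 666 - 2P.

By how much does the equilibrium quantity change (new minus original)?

Original equilibrium: 666 - P = 2P - 63 gives 729 = 3P, so P = 243 and Q = 423.
With the change applied: demand Qd = 666 - 2P, supply Qs = 2P - 63.
New equilibrium: 666 - 2P = 2P - 63 ⇒ 729 = 4P ⇒ P = 182.25, Q = 301.5.
ΔQ = 301.5 − 423 = -121.5.

-121.5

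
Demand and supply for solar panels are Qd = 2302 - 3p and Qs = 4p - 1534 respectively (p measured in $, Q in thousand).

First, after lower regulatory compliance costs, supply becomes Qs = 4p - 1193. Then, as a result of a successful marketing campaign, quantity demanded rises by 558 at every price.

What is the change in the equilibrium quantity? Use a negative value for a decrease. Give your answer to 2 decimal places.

+465.00

Solve the original market: 2302 - 3p = 4p - 1534, hence p = 548 and Q = 658.
After the shift, demand is Qd = 2860 - 3p and supply is Qs = 4p - 1193.
Clearing the new market: 2860 - 3p = 4p - 1193, so p = 579 and Q = 1123.
ΔQ = 1123 − 658 = +465.00.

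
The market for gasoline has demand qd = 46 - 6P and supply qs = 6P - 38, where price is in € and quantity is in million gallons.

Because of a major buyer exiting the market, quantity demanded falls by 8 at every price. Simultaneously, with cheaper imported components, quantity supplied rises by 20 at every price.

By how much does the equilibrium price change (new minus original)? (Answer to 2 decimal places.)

Solve the original market: 46 - 6P = 6P - 38, hence P = 7 and q = 4.
After the shift, demand is qd = 38 - 6P and supply is qs = 6P - 18.
Setting them equal: 38 - 6P = 6P - 18 → 56 = 12P, so P = 14/3 ≈ 4.6667 and q = 10.
ΔP = 4.6667 − 7 = -2.33.

-2.33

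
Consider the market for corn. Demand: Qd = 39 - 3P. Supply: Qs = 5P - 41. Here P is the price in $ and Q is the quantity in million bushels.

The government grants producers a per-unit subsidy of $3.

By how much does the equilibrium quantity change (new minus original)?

Before the shock: 39 - 3P = 5P - 41 ⇒ 80 = 8P ⇒ P = 10, Q = 9.
Since sellers receive the price plus the subsidy, the effective supply curve becomes Qs = 5P - 26.
New equilibrium: 39 - 3P = 5P - 26 ⇒ 65 = 8P ⇒ P = 8.125, Q = 14.625.
ΔQ = 14.625 − 9 = +5.625.

+5.625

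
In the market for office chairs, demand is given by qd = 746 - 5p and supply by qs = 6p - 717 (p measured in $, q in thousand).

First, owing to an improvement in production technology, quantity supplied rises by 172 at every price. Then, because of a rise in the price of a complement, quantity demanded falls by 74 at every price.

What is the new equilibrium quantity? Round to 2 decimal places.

118.82

Before the shock: 746 - 5p = 6p - 717 ⇒ 1463 = 11p ⇒ p = 133, q = 81.
After the shift, demand is qd = 672 - 5p and supply is qs = 6p - 545.
Clearing the new market: 672 - 5p = 6p - 545, so p = 1217/11 ≈ 110.6364 and q = 1307/11 ≈ 118.8182.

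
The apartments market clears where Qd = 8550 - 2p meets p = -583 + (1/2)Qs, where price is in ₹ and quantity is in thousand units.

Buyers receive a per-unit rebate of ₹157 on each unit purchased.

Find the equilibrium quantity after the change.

Original equilibrium: 8550 - 2p = 2p + 1166 gives 7384 = 4p, so p = 1846 and Q = 4858.
Since buyers' out-of-pocket price is the market price minus the rebate, the effective demand curve becomes Qd = 8864 - 2p.
New equilibrium: 8864 - 2p = 2p + 1166 ⇒ 7698 = 4p ⇒ p = 1924.5, Q = 5015.

5015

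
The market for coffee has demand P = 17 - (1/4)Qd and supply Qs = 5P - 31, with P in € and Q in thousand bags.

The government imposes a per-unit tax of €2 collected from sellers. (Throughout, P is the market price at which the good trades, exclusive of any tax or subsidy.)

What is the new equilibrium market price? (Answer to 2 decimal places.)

Initially, 68 - 4P = 5P - 31, so 99 = 9P and P = 11, Q = 24.
Since sellers keep the price net of the tax, the effective supply curve becomes Qs = 5P - 41.
Setting them equal: 68 - 4P = 5P - 41 → 109 = 9P, so P = 109/9 ≈ 12.1111 and Q = 176/9 ≈ 19.5556.

12.11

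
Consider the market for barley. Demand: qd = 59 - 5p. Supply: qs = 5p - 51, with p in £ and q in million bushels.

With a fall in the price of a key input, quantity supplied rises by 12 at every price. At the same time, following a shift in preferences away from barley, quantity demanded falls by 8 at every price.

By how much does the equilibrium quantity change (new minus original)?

Initially, 59 - 5p = 5p - 51, so 110 = 10p and p = 11, q = 4.
After the shift, demand is qd = 51 - 5p and supply is qs = 5p - 39.
Equate the new curves: 51 - 5p = 5p - 39, giving 90 = 10p, p = 9, q = 6.
Δq = 6 − 4 = +2.

+2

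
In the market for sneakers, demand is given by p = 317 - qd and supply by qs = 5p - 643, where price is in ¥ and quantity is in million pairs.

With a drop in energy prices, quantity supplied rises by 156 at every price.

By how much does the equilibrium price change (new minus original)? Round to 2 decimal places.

-26.00

Solve the original market: 317 - p = 5p - 643, hence p = 160 and q = 157.
With the change applied: demand qd = 317 - p, supply qs = 5p - 487.
Equate the new curves: 317 - p = 5p - 487, giving 804 = 6p, p = 134, q = 183.
Δp = 134 − 160 = -26.00.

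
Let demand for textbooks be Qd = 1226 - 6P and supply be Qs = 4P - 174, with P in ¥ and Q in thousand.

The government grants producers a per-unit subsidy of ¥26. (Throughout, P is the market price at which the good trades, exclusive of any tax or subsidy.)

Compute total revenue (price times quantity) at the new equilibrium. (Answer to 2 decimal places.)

58112.64

Solve the original market: 1226 - 6P = 4P - 174, hence P = 140 and Q = 386.
Since sellers receive the price plus the subsidy, the effective supply curve becomes Qs = 4P - 70.
Clearing the new market: 1226 - 6P = 4P - 70, so P = 129.6 and Q = 448.4.
New expenditure = 129.6 × 448.4 = 58112.64.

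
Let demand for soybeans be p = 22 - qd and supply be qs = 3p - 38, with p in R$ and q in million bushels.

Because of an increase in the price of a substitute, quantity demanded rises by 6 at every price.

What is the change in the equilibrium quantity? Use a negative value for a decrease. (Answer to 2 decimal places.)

Original equilibrium: 22 - p = 3p - 38 gives 60 = 4p, so p = 15 and q = 7.
The new curves are qd = 28 - p (demand) and qs = 3p - 38 (supply).
New equilibrium: 28 - p = 3p - 38 ⇒ 66 = 4p ⇒ p = 16.5, q = 11.5.
Δq = 11.5 − 7 = +4.50.

+4.50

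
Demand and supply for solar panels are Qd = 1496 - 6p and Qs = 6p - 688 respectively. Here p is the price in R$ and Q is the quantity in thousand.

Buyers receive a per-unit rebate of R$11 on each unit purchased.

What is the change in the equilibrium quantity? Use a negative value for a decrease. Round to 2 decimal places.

+33.00

Initially, 1496 - 6p = 6p - 688, so 2184 = 12p and p = 182, Q = 404.
Since buyers' out-of-pocket price is the market price minus the rebate, the effective demand curve becomes Qd = 1562 - 6p.
Setting them equal: 1562 - 6p = 6p - 688 → 2250 = 12p, so p = 187.5 and Q = 437.
ΔQ = 437 − 404 = +33.00.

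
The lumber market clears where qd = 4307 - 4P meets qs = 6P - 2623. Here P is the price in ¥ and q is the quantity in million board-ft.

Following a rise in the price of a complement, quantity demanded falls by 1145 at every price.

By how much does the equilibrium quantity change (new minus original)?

Initially, 4307 - 4P = 6P - 2623, so 6930 = 10P and P = 693, q = 1535.
The shock moves the curves to qd = 3162 - 4P and qs = 6P - 2623.
Clearing the new market: 3162 - 4P = 6P - 2623, so P = 578.5 and q = 848.
Δq = 848 − 1535 = -687.

-687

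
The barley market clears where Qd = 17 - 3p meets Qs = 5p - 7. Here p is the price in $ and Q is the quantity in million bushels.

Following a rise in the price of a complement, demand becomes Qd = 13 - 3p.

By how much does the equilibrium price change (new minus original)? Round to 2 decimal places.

-0.50

Solve the original market: 17 - 3p = 5p - 7, hence p = 3 and Q = 8.
After the shift, demand is Qd = 13 - 3p and supply is Qs = 5p - 7.
New equilibrium: 13 - 3p = 5p - 7 ⇒ 20 = 8p ⇒ p = 2.5, Q = 5.5.
Δp = 2.5 − 3 = -0.50.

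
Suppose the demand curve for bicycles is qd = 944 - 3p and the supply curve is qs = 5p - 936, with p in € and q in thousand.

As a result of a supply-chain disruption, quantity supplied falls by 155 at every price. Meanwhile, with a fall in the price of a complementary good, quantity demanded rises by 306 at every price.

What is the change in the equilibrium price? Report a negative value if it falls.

+57.625

Initially, 944 - 3p = 5p - 936, so 1880 = 8p and p = 235, q = 239.
The new curves are qd = 1250 - 3p (demand) and qs = 5p - 1091 (supply).
Setting them equal: 1250 - 3p = 5p - 1091 → 2341 = 8p, so p = 292.625 and q = 372.125.
Δp = 292.625 − 235 = +57.625.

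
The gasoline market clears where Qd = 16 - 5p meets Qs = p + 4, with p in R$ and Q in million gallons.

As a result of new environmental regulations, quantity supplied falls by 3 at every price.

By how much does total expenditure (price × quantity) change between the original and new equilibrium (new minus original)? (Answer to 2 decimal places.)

-3.25

Initially, 16 - 5p = p + 4, so 12 = 6p and p = 2, Q = 6.
After the shift, demand is Qd = 16 - 5p and supply is Qs = p + 1.
Equate the new curves: 16 - 5p = p + 1, giving 15 = 6p, p = 2.5, Q = 3.5.
Expenditure moves from 2×6 = 12 to 2.5×3.5 = 8.75; change = -3.25.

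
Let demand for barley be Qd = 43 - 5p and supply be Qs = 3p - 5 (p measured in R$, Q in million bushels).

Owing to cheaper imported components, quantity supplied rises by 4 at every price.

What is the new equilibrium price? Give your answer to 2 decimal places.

5.50

Solve the original market: 43 - 5p = 3p - 5, hence p = 6 and Q = 13.
The shock moves the curves to Qd = 43 - 5p and Qs = 3p - 1.
Setting them equal: 43 - 5p = 3p - 1 → 44 = 8p, so p = 5.5 and Q = 15.5.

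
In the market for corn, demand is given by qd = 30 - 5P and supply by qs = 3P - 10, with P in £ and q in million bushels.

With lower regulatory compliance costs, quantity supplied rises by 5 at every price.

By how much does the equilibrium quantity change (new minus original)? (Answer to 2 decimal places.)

+3.13

Before the shock: 30 - 5P = 3P - 10 ⇒ 40 = 8P ⇒ P = 5, q = 5.
The shock moves the curves to qd = 30 - 5P and qs = 3P - 5.
New equilibrium: 30 - 5P = 3P - 5 ⇒ 35 = 8P ⇒ P = 4.375, q = 8.125.
Δq = 8.125 − 5 = +3.13.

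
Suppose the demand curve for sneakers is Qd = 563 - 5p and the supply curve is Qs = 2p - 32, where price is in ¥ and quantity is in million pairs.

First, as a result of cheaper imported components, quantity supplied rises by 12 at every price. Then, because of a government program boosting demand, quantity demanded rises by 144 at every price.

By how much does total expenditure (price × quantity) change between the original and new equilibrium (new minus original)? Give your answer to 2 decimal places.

Original equilibrium: 563 - 5p = 2p - 32 gives 595 = 7p, so p = 85 and Q = 138.
After the shift, demand is Qd = 707 - 5p and supply is Qs = 2p - 20.
New equilibrium: 707 - 5p = 2p - 20 ⇒ 727 = 7p ⇒ p = 727/7 ≈ 103.8571, Q = 1314/7 ≈ 187.7143.
Expenditure moves from 85×138 = 11730 to 103.8571×187.7143 = 19495.4694; change = +7765.47.

+7765.47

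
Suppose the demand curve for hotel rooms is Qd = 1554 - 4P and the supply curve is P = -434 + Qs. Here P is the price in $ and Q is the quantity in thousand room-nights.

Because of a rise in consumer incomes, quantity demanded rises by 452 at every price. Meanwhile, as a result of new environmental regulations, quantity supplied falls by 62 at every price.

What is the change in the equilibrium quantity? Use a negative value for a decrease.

Initially, 1554 - 4P = P + 434, so 1120 = 5P and P = 224, Q = 658.
After the shift, demand is Qd = 2006 - 4P and supply is Qs = P + 372.
Clearing the new market: 2006 - 4P = P + 372, so P = 326.8 and Q = 698.8.
ΔQ = 698.8 − 658 = +40.8.

+40.8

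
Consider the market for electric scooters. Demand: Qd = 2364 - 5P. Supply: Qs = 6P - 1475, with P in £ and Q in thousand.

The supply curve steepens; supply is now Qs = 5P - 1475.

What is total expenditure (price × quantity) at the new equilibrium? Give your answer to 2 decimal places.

170643.55

Solve the original market: 2364 - 5P = 6P - 1475, hence P = 349 and Q = 619.
The new curves are Qd = 2364 - 5P (demand) and Qs = 5P - 1475 (supply).
Setting them equal: 2364 - 5P = 5P - 1475 → 3839 = 10P, so P = 383.9 and Q = 444.5.
New expenditure = 383.9 × 444.5 = 170643.55.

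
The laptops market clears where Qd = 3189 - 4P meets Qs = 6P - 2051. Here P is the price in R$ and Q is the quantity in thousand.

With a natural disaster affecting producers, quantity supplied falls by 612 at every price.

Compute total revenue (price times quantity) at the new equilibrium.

Solve the original market: 3189 - 4P = 6P - 2051, hence P = 524 and Q = 1093.
After the shift, demand is Qd = 3189 - 4P and supply is Qs = 6P - 2663.
Equate the new curves: 3189 - 4P = 6P - 2663, giving 5852 = 10P, P = 585.2, Q = 848.2.
New expenditure = 585.2 × 848.2 = 496366.64.

496366.64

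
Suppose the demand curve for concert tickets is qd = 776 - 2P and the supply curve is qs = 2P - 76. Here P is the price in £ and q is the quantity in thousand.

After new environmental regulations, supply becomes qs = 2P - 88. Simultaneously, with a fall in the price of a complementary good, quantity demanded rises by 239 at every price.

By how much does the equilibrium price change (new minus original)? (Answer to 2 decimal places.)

+62.75

Initially, 776 - 2P = 2P - 76, so 852 = 4P and P = 213, q = 350.
With the change applied: demand qd = 1015 - 2P, supply qs = 2P - 88.
Equate the new curves: 1015 - 2P = 2P - 88, giving 1103 = 4P, P = 275.75, q = 463.5.
ΔP = 275.75 − 213 = +62.75.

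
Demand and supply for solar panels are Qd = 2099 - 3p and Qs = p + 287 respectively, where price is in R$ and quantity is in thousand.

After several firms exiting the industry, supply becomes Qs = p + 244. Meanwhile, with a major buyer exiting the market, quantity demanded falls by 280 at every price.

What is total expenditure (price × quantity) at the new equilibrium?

Solve the original market: 2099 - 3p = p + 287, hence p = 453 and Q = 740.
With the change applied: demand Qd = 1819 - 3p, supply Qs = p + 244.
Setting them equal: 1819 - 3p = p + 244 → 1575 = 4p, so p = 393.75 and Q = 637.75.
New expenditure = 393.75 × 637.75 = 251114.0625.

251114.0625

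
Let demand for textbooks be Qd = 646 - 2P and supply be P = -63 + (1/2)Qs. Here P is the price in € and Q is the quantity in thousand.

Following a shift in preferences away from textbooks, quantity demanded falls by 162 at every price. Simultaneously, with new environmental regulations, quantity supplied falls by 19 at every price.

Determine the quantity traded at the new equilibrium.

295.5

Solve the original market: 646 - 2P = 2P + 126, hence P = 130 and Q = 386.
After the shift, demand is Qd = 484 - 2P and supply is Qs = 2P + 107.
Setting them equal: 484 - 2P = 2P + 107 → 377 = 4P, so P = 94.25 and Q = 295.5.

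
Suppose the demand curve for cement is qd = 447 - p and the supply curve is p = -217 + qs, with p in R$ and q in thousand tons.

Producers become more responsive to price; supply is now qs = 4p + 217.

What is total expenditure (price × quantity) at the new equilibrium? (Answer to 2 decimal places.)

Initially, 447 - p = p + 217, so 230 = 2p and p = 115, q = 332.
With the change applied: demand qd = 447 - p, supply qs = 4p + 217.
Equate the new curves: 447 - p = 4p + 217, giving 230 = 5p, p = 46, q = 401.
New expenditure = 46 × 401 = 18446.00.

18446.00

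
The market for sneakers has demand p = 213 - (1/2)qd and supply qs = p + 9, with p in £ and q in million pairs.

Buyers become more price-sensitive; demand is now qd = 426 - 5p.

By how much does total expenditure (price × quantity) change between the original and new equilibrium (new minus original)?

-15116.25

Before the shock: 426 - 2p = p + 9 ⇒ 417 = 3p ⇒ p = 139, q = 148.
With the change applied: demand qd = 426 - 5p, supply qs = p + 9.
Setting them equal: 426 - 5p = p + 9 → 417 = 6p, so p = 69.5 and q = 78.5.
Expenditure moves from 139×148 = 20572 to 69.5×78.5 = 5455.75; change = -15116.25.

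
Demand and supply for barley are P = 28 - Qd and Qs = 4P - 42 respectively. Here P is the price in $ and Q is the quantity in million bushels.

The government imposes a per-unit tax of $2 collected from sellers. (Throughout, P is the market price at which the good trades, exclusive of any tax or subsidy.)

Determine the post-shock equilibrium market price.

15.6

Original equilibrium: 28 - P = 4P - 42 gives 70 = 5P, so P = 14 and Q = 14.
Since sellers keep the price net of the tax, the effective supply curve becomes Qs = 4P - 50.
New equilibrium: 28 - P = 4P - 50 ⇒ 78 = 5P ⇒ P = 15.6, Q = 12.4.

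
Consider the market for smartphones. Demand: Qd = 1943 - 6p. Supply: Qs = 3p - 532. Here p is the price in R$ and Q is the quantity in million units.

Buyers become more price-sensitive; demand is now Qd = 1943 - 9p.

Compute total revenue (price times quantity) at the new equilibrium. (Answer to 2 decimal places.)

Original equilibrium: 1943 - 6p = 3p - 532 gives 2475 = 9p, so p = 275 and Q = 293.
The new curves are Qd = 1943 - 9p (demand) and Qs = 3p - 532 (supply).
Setting them equal: 1943 - 9p = 3p - 532 → 2475 = 12p, so p = 206.25 and Q = 86.75.
New expenditure = 206.25 × 86.75 = 17892.19.

17892.19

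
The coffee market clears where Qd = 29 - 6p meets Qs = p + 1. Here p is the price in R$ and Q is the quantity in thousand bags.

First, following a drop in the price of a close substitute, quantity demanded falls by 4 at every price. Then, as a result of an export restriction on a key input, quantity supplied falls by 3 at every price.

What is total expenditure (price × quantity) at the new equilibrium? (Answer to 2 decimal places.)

Initially, 29 - 6p = p + 1, so 28 = 7p and p = 4, Q = 5.
After the shift, demand is Qd = 25 - 6p and supply is Qs = p - 2.
Equate the new curves: 25 - 6p = p - 2, giving 27 = 7p, p = 27/7 ≈ 3.8571, Q = 13/7 ≈ 1.8571.
New expenditure = 3.8571 × 1.8571 = 7.16.

7.16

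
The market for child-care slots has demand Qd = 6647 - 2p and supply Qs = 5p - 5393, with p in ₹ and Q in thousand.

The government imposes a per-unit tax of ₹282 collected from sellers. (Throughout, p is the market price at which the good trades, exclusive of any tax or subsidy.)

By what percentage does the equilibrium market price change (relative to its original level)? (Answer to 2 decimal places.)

Initially, 6647 - 2p = 5p - 5393, so 12040 = 7p and p = 1720, Q = 3207.
Since sellers keep the price net of the tax, the effective supply curve becomes Qs = 5p - 6803.
Clearing the new market: 6647 - 2p = 5p - 6803, so p = 13450/7 ≈ 1921.4286 and Q = 19629/7 ≈ 2804.1429.
%Δp = (1921.4286 − 1720) / 1720 × 100 = +11.71%.

+11.71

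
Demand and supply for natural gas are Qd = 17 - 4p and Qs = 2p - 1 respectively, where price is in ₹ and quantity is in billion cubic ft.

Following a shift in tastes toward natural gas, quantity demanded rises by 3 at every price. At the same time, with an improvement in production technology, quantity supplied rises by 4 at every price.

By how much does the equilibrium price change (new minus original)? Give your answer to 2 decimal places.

-0.17

Original equilibrium: 17 - 4p = 2p - 1 gives 18 = 6p, so p = 3 and Q = 5.
The new curves are Qd = 20 - 4p (demand) and Qs = 2p + 3 (supply).
Setting them equal: 20 - 4p = 2p + 3 → 17 = 6p, so p = 17/6 ≈ 2.8333 and Q = 26/3 ≈ 8.6667.
Δp = 2.8333 − 3 = -0.17.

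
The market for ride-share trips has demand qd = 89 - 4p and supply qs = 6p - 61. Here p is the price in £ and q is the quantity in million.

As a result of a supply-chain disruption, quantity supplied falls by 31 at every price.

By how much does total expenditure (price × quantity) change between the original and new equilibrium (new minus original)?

-134.54

Original equilibrium: 89 - 4p = 6p - 61 gives 150 = 10p, so p = 15 and q = 29.
After the shift, demand is qd = 89 - 4p and supply is qs = 6p - 92.
Clearing the new market: 89 - 4p = 6p - 92, so p = 18.1 and q = 16.6.
Expenditure moves from 15×29 = 435 to 18.1×16.6 = 300.46; change = -134.54.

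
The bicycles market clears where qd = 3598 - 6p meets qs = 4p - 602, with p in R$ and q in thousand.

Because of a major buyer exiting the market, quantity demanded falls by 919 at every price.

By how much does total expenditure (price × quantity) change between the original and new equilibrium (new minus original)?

Initially, 3598 - 6p = 4p - 602, so 4200 = 10p and p = 420, q = 1078.
The shock moves the curves to qd = 2679 - 6p and qs = 4p - 602.
Clearing the new market: 2679 - 6p = 4p - 602, so p = 328.1 and q = 710.4.
Expenditure moves from 420×1078 = 452760 to 328.1×710.4 = 233082.24; change = -219677.76.

-219677.76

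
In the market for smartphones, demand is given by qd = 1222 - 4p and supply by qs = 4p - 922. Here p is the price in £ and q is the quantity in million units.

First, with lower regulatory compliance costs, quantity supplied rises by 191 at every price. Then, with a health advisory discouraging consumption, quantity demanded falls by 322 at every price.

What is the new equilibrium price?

203.875

Original equilibrium: 1222 - 4p = 4p - 922 gives 2144 = 8p, so p = 268 and q = 150.
The shock moves the curves to qd = 900 - 4p and qs = 4p - 731.
Setting them equal: 900 - 4p = 4p - 731 → 1631 = 8p, so p = 203.875 and q = 84.5.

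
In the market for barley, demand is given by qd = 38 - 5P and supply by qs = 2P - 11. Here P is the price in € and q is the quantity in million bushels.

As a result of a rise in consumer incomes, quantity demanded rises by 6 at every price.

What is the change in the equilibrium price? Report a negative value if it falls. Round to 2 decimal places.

Initially, 38 - 5P = 2P - 11, so 49 = 7P and P = 7, q = 3.
The new curves are qd = 44 - 5P (demand) and qs = 2P - 11 (supply).
Equate the new curves: 44 - 5P = 2P - 11, giving 55 = 7P, P = 55/7 ≈ 7.8571, q = 33/7 ≈ 4.7143.
ΔP = 7.8571 − 7 = +0.86.

+0.86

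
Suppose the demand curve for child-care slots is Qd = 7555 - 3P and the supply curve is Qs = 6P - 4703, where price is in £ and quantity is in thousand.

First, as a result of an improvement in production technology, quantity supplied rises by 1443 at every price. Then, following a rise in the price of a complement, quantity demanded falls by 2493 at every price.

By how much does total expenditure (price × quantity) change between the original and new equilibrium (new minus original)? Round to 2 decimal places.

-2609140.67

Before the shock: 7555 - 3P = 6P - 4703 ⇒ 12258 = 9P ⇒ P = 1362, Q = 3469.
After the shift, demand is Qd = 5062 - 3P and supply is Qs = 6P - 3260.
Clearing the new market: 5062 - 3P = 6P - 3260, so P = 2774/3 ≈ 924.6667 and Q = 2288.
Expenditure moves from 1362×3469 = 4724778 to 924.6667×2288 = 2115637.3333; change = -2609140.67.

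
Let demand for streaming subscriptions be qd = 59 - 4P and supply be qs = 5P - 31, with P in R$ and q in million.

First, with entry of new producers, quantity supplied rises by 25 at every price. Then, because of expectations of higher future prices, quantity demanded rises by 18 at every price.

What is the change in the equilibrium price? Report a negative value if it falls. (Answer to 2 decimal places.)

Original equilibrium: 59 - 4P = 5P - 31 gives 90 = 9P, so P = 10 and q = 19.
After the shift, demand is qd = 77 - 4P and supply is qs = 5P - 6.
Clearing the new market: 77 - 4P = 5P - 6, so P = 83/9 ≈ 9.2222 and q = 361/9 ≈ 40.1111.
ΔP = 9.2222 − 10 = -0.78.

-0.78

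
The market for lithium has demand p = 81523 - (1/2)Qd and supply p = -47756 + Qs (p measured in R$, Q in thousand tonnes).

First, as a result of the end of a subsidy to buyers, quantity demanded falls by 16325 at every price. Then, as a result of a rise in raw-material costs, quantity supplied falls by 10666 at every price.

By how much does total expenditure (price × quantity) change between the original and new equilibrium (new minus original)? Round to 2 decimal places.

Solve the original market: 163046 - 2p = p + 47756, hence p = 38430 and Q = 86186.
The shock moves the curves to Qd = 146721 - 2p and Qs = p + 37090.
Equate the new curves: 146721 - 2p = p + 37090, giving 109631 = 3p, p = 109631/3 ≈ 36543.6667, Q = 220901/3 ≈ 73633.6667.
Expenditure moves from 38430×86186 = 3312127980 to 36543.6667×73633.6667 = 2690844170.1111; change = -621283809.89.

-621283809.89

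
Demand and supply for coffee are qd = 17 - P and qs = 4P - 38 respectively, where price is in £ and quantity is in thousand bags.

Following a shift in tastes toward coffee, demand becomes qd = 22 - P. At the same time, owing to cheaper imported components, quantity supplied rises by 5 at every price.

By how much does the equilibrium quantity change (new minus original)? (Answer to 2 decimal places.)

+5.00

Original equilibrium: 17 - P = 4P - 38 gives 55 = 5P, so P = 11 and q = 6.
After the shift, demand is qd = 22 - P and supply is qs = 4P - 33.
Clearing the new market: 22 - P = 4P - 33, so P = 11 and q = 11.
Δq = 11 − 6 = +5.00.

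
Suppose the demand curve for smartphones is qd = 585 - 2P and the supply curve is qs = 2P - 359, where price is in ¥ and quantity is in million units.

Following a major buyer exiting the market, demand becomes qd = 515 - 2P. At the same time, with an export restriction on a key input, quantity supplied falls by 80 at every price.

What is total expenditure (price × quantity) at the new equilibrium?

Solve the original market: 585 - 2P = 2P - 359, hence P = 236 and q = 113.
The new curves are qd = 515 - 2P (demand) and qs = 2P - 439 (supply).
Clearing the new market: 515 - 2P = 2P - 439, so P = 238.5 and q = 38.
New expenditure = 238.5 × 38 = 9063.

9063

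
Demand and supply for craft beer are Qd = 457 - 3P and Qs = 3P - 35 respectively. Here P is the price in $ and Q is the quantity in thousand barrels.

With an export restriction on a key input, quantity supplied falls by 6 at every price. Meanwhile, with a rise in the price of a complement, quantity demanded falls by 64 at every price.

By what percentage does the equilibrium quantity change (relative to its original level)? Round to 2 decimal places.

-16.59

Initially, 457 - 3P = 3P - 35, so 492 = 6P and P = 82, Q = 211.
The new curves are Qd = 393 - 3P (demand) and Qs = 3P - 41 (supply).
Clearing the new market: 393 - 3P = 3P - 41, so P = 217/3 ≈ 72.3333 and Q = 176.
%ΔQ = (176 − 211) / 211 × 100 = -16.59%.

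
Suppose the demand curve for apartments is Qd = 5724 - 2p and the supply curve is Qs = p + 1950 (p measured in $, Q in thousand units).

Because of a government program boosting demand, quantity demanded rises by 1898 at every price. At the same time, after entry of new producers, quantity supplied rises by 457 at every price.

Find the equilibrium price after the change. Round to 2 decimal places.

Solve the original market: 5724 - 2p = p + 1950, hence p = 1258 and Q = 3208.
The shock moves the curves to Qd = 7622 - 2p and Qs = p + 2407.
New equilibrium: 7622 - 2p = p + 2407 ⇒ 5215 = 3p ⇒ p = 5215/3 ≈ 1738.3333, Q = 12436/3 ≈ 4145.3333.

1738.33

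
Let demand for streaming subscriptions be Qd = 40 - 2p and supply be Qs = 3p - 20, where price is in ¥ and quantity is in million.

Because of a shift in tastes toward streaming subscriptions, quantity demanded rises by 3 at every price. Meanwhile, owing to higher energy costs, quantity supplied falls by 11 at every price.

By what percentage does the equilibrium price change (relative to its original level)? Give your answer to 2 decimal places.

Solve the original market: 40 - 2p = 3p - 20, hence p = 12 and Q = 16.
The shock moves the curves to Qd = 43 - 2p and Qs = 3p - 31.
Clearing the new market: 43 - 2p = 3p - 31, so p = 14.8 and Q = 13.4.
%Δp = (14.8 − 12) / 12 × 100 = +23.33%.

+23.33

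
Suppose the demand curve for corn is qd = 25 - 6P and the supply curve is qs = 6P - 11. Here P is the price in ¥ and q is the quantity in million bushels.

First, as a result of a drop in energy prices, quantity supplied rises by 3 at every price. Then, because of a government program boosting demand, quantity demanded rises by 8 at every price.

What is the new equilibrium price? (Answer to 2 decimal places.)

Before the shock: 25 - 6P = 6P - 11 ⇒ 36 = 12P ⇒ P = 3, q = 7.
The new curves are qd = 33 - 6P (demand) and qs = 6P - 8 (supply).
Equate the new curves: 33 - 6P = 6P - 8, giving 41 = 12P, P = 41/12 ≈ 3.4167, q = 12.5.

3.42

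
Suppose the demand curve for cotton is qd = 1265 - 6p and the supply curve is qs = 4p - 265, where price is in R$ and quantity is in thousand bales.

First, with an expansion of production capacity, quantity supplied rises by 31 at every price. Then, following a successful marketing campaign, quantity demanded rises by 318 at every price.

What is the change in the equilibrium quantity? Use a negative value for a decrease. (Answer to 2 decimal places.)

+145.80

Initially, 1265 - 6p = 4p - 265, so 1530 = 10p and p = 153, q = 347.
With the change applied: demand qd = 1583 - 6p, supply qs = 4p - 234.
New equilibrium: 1583 - 6p = 4p - 234 ⇒ 1817 = 10p ⇒ p = 181.7, q = 492.8.
Δq = 492.8 − 347 = +145.80.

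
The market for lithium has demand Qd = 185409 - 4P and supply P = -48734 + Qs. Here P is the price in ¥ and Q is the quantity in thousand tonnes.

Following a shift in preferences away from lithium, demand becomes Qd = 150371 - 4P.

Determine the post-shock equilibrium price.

20327.4

Before the shock: 185409 - 4P = P + 48734 ⇒ 136675 = 5P ⇒ P = 27335, Q = 76069.
With the change applied: demand Qd = 150371 - 4P, supply Qs = P + 48734.
Equate the new curves: 150371 - 4P = P + 48734, giving 101637 = 5P, P = 20327.4, Q = 69061.4.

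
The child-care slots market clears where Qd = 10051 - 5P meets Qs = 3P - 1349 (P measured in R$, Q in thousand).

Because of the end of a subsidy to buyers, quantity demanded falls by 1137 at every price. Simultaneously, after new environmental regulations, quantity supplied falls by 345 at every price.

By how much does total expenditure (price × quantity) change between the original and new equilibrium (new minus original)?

Solve the original market: 10051 - 5P = 3P - 1349, hence P = 1425 and Q = 2926.
After the shift, demand is Qd = 8914 - 5P and supply is Qs = 3P - 1694.
Clearing the new market: 8914 - 5P = 3P - 1694, so P = 1326 and Q = 2284.
Expenditure moves from 1425×2926 = 4169550 to 1326×2284 = 3028584; change = -1140966.

-1140966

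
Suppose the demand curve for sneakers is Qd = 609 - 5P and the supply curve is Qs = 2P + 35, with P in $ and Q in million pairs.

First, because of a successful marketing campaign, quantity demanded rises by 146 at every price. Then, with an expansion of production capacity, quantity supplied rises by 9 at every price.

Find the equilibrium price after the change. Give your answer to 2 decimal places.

101.57

Initially, 609 - 5P = 2P + 35, so 574 = 7P and P = 82, Q = 199.
With the change applied: demand Qd = 755 - 5P, supply Qs = 2P + 44.
Clearing the new market: 755 - 5P = 2P + 44, so P = 711/7 ≈ 101.5714 and Q = 1730/7 ≈ 247.1429.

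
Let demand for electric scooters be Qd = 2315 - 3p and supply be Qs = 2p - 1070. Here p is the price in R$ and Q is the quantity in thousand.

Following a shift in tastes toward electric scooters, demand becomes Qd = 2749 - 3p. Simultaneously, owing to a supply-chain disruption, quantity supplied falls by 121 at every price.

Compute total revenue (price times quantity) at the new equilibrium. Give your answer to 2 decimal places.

Before the shock: 2315 - 3p = 2p - 1070 ⇒ 3385 = 5p ⇒ p = 677, Q = 284.
After the shift, demand is Qd = 2749 - 3p and supply is Qs = 2p - 1191.
Setting them equal: 2749 - 3p = 2p - 1191 → 3940 = 5p, so p = 788 and Q = 385.
New expenditure = 788 × 385 = 303380.00.

303380.00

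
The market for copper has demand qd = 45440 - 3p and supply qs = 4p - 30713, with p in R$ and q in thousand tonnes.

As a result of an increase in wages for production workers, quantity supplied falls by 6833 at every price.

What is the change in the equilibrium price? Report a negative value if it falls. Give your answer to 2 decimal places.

+976.14

Solve the original market: 45440 - 3p = 4p - 30713, hence p = 10879 and q = 12803.
The new curves are qd = 45440 - 3p (demand) and qs = 4p - 37546 (supply).
Equate the new curves: 45440 - 3p = 4p - 37546, giving 82986 = 7p, p = 82986/7 ≈ 11855.1429, q = 69122/7 ≈ 9874.5714.
Δp = 11855.1429 − 10879 = +976.14.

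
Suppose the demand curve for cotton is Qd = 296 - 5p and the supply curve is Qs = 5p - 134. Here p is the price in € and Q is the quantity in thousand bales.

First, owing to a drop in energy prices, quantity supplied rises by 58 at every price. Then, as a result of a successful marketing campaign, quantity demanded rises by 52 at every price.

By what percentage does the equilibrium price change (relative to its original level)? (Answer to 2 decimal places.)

-1.40

Original equilibrium: 296 - 5p = 5p - 134 gives 430 = 10p, so p = 43 and Q = 81.
After the shift, demand is Qd = 348 - 5p and supply is Qs = 5p - 76.
New equilibrium: 348 - 5p = 5p - 76 ⇒ 424 = 10p ⇒ p = 42.4, Q = 136.
%Δp = (42.4 − 43) / 43 × 100 = -1.40%.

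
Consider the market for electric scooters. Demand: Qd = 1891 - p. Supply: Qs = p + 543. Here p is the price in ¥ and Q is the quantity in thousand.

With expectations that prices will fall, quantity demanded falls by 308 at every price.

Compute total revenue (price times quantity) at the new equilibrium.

Before the shock: 1891 - p = p + 543 ⇒ 1348 = 2p ⇒ p = 674, Q = 1217.
After the shift, demand is Qd = 1583 - p and supply is Qs = p + 543.
Setting them equal: 1583 - p = p + 543 → 1040 = 2p, so p = 520 and Q = 1063.
New expenditure = 520 × 1063 = 552760.

552760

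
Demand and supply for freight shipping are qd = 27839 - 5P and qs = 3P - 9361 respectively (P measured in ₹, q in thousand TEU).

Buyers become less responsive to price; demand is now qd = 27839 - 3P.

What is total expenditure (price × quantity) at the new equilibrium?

57281800

Initially, 27839 - 5P = 3P - 9361, so 37200 = 8P and P = 4650, q = 4589.
The shock moves the curves to qd = 27839 - 3P and qs = 3P - 9361.
New equilibrium: 27839 - 3P = 3P - 9361 ⇒ 37200 = 6P ⇒ P = 6200, q = 9239.
New expenditure = 6200 × 9239 = 57281800.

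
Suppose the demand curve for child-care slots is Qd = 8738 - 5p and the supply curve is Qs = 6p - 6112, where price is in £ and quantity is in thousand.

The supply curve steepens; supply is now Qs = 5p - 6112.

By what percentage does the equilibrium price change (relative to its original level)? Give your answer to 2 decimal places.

Solve the original market: 8738 - 5p = 6p - 6112, hence p = 1350 and Q = 1988.
The new curves are Qd = 8738 - 5p (demand) and Qs = 5p - 6112 (supply).
Clearing the new market: 8738 - 5p = 5p - 6112, so p = 1485 and Q = 1313.
%Δp = (1485 − 1350) / 1350 × 100 = +10.00%.

+10.00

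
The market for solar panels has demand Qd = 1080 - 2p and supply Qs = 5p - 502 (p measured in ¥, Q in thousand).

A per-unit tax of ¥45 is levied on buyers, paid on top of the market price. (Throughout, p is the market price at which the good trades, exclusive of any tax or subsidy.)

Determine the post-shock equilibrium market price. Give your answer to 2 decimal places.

213.14

Original equilibrium: 1080 - 2p = 5p - 502 gives 1582 = 7p, so p = 226 and Q = 628.
Since buyers pay the price plus the tax, the effective demand curve becomes Qd = 990 - 2p.
Clearing the new market: 990 - 2p = 5p - 502, so p = 1492/7 ≈ 213.1429 and Q = 3946/7 ≈ 563.7143.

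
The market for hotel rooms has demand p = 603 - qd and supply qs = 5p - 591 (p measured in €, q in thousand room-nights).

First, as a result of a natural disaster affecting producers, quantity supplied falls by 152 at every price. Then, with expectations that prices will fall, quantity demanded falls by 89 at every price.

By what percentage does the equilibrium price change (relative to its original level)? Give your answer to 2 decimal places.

+5.28

Initially, 603 - p = 5p - 591, so 1194 = 6p and p = 199, q = 404.
The new curves are qd = 514 - p (demand) and qs = 5p - 743 (supply).
New equilibrium: 514 - p = 5p - 743 ⇒ 1257 = 6p ⇒ p = 209.5, q = 304.5.
%Δp = (209.5 − 199) / 199 × 100 = +5.28%.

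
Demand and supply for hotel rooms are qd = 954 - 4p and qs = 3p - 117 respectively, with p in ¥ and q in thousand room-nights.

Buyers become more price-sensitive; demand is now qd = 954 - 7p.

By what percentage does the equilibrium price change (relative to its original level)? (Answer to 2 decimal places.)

-30.00

Original equilibrium: 954 - 4p = 3p - 117 gives 1071 = 7p, so p = 153 and q = 342.
After the shift, demand is qd = 954 - 7p and supply is qs = 3p - 117.
Equate the new curves: 954 - 7p = 3p - 117, giving 1071 = 10p, p = 107.1, q = 204.3.
%Δp = (107.1 − 153) / 153 × 100 = -30.00%.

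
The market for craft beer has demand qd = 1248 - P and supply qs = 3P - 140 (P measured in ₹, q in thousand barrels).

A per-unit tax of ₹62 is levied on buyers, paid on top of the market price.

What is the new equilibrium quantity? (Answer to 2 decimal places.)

Solve the original market: 1248 - P = 3P - 140, hence P = 347 and q = 901.
Since buyers pay the price plus the tax, the effective demand curve becomes qd = 1186 - P.
New equilibrium: 1186 - P = 3P - 140 ⇒ 1326 = 4P ⇒ P = 331.5, q = 854.5.

854.50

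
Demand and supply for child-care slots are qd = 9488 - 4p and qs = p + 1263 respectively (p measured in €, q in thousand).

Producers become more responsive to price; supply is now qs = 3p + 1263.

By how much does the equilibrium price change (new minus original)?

-470

Original equilibrium: 9488 - 4p = p + 1263 gives 8225 = 5p, so p = 1645 and q = 2908.
The new curves are qd = 9488 - 4p (demand) and qs = 3p + 1263 (supply).
Equate the new curves: 9488 - 4p = 3p + 1263, giving 8225 = 7p, p = 1175, q = 4788.
Δp = 1175 − 1645 = -470.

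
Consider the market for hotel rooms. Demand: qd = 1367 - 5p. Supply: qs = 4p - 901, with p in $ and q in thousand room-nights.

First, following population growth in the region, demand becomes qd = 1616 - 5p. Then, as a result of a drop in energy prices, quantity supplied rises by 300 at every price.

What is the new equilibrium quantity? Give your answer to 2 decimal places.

384.33

Original equilibrium: 1367 - 5p = 4p - 901 gives 2268 = 9p, so p = 252 and q = 107.
The shock moves the curves to qd = 1616 - 5p and qs = 4p - 601.
Clearing the new market: 1616 - 5p = 4p - 601, so p = 739/3 ≈ 246.3333 and q = 1153/3 ≈ 384.3333.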